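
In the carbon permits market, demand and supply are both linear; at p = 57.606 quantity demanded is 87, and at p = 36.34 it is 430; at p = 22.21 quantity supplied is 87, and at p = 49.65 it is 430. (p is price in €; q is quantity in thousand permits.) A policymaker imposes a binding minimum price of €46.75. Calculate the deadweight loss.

Demand slope = (36.34 − 57.606)/(430 − 87) = −0.062, so p = 63 − 0.062q.
Supply slope = (49.65 − 22.21)/(430 − 87) = 0.08, so p = 15.25 + 0.08q.
Competitive equilibrium: 63 − 0.062q = 15.25 + 0.08q → q* = 336.2676, p* = 42.1514.
At the floor p = 46.75, quantity demanded = (63 − 46.75)/0.062 = 262.0968.
Sellers' marginal cost at q' = 262.0968: 15.25 + 0.08·262.0968 = 36.2177.
Δq = 336.2676 − 262.0968 = 74.1708; wedge = 46.75 − 36.2177 = 10.5323.
DWL = ½ × 74.1708 × 10.5323 = €390.59 thousand.

€390.59 thousand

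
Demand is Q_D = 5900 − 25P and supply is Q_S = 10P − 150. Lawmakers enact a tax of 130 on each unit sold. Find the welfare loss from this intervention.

In inverse form: demand P = 236 − 0.04Q, supply P = 15 + 0.1Q.
Competitive equilibrium: 236 − 0.04Q = 15 + 0.1Q → Q* = 1578.5714, P* = 172.8571.
With the tax, the buyer price exceeds the seller price by 130: (236 − 0.04Q) − (15 + 0.1Q) = 130 → Q' = 650.
ΔQ = 1578.5714 − 650 = 928.5714; the wedge equals the tax, 130.
DWL = ½ × 928.5714 × 130 = 60357.14.

60357.14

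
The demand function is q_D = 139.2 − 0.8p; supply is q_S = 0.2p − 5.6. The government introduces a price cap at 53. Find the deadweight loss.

In inverse form: demand p = 174 − 1.25q, supply p = 28 + 5q.
Competitive equilibrium: 174 − 1.25q = 28 + 5q → q* = 23.36, p* = 144.8.
At the ceiling p = 53, quantity supplied = (53 − 28)/5 = 5.
Willingness to pay at q' = 5: 174 − 1.25·5 = 167.75.
Δq = 23.36 − 5 = 18.36; wedge = 167.75 − 53 = 114.75.
Deadweight loss = ½ × 18.36 × 114.75 = 1053.405.

1053.405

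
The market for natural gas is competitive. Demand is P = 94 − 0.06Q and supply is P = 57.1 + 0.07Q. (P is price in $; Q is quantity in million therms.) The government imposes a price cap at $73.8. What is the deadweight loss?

$133.24 million

Competitive equilibrium: 94 − 0.06Q = 57.1 + 0.07Q → Q* = 283.8462, P* = 76.9692.
At the ceiling P = 73.8, quantity supplied = (73.8 − 57.1)/0.07 = 238.5714.
Willingness to pay at Q' = 238.5714: 94 − 0.06·238.5714 = 79.6857.
ΔQ = 283.8462 − 238.5714 = 45.2748; wedge = 79.6857 − 73.8 = 5.8857.
Deadweight loss = ½ × 45.2748 × 5.8857 = $133.24 million.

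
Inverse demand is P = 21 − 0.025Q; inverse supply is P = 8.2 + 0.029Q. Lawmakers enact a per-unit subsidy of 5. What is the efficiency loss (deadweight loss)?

231.48

Competitive equilibrium: 21 − 0.025Q = 8.2 + 0.029Q → Q* = 237.037, P* = 15.0741.
The subsidy lowers effective supply by 5: P = 3.2 + 0.029Q.
New quantity: 21 − 0.025Q = 3.2 + 0.029Q → Q' = 329.6296.
Overproduction ΔQ = 329.6296 − 237.037 = 92.5926; wedge = subsidy = 5.
DWL = ½ × 92.5926 × 5 = 231.48.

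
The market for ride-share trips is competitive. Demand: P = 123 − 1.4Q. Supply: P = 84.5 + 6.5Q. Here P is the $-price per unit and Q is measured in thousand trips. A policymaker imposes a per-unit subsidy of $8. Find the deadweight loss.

$4.05 thousand

Competitive equilibrium: 123 − 1.4Q = 84.5 + 6.5Q → Q* = 4.8734, P* = 116.1772.
The subsidy lowers effective supply by 8: P = 76.5 + 6.5Q.
New quantity: 123 − 1.4Q = 76.5 + 6.5Q → Q' = 5.8861.
Overproduction ΔQ = 5.8861 − 4.8734 = 1.0127; wedge = subsidy = 8.
Deadweight loss = ½ × 1.0127 × 8 = $4.05 thousand.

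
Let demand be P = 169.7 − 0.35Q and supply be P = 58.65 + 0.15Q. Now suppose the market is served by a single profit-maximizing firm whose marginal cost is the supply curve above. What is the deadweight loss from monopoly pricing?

2090.91

Competitive equilibrium: 169.7 − 0.35Q = 58.65 + 0.15Q → Q* = 222.1, P* = 91.965.
Marginal revenue: MR = 169.7 − 0.7Q. Set MR = MC: 169.7 − 0.7Q = 58.65 + 0.15Q → Q_m = 130.6471.
Price P_m = 169.7 − 0.35·130.6471 = 123.9735; MC(Q_m) = 58.65 + 0.15·130.6471 = 78.2471.
Competitive Q* = 222.1, so ΔQ = 91.4529; wedge = 123.9735 − 78.2471 = 45.7264.
Deadweight loss = ½ × 91.4529 × 45.7264 = 2090.91.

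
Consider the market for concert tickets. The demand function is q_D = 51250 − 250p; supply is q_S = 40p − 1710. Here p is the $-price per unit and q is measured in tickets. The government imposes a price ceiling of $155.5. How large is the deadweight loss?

In inverse form: demand p = 205 − 0.004q, supply p = 42.75 + 0.025q.
Competitive equilibrium: 205 − 0.004q = 42.75 + 0.025q → q* = 5594.8276, p* = 182.6207.
At the ceiling p = 155.5, quantity supplied = (155.5 − 42.75)/0.025 = 4510.
Willingness to pay at q' = 4510: 205 − 0.004·4510 = 186.96.
Δq = 5594.8276 − 4510 = 1084.8276; wedge = 186.96 − 155.5 = 31.46.
Deadweight loss = ½ × 1084.8276 × 31.46 = $17064.34.

$17064.34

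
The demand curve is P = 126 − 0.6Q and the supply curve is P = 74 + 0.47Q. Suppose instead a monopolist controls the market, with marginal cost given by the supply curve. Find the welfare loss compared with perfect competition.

163.10

Competitive equilibrium: 126 − 0.6Q = 74 + 0.47Q → Q* = 48.5981, P* = 96.8411.
Marginal revenue: MR = 126 − 1.2Q. Set MR = MC: 126 − 1.2Q = 74 + 0.47Q → Q_m = 31.1377.
Price P_m = 126 − 0.6·31.1377 = 107.3174; MC(Q_m) = 74 + 0.47·31.1377 = 88.6347.
Competitive Q* = 48.5981, so ΔQ = 17.4604; wedge = 107.3174 − 88.6347 = 18.6827.
Deadweight loss = ½ × 17.4604 × 18.6827 = 163.10.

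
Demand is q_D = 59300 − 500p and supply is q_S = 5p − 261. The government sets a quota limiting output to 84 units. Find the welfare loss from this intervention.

6048.32

In inverse form: demand p = 118.6 − 0.002q, supply p = 52.2 + 0.2q.
Competitive equilibrium: 118.6 − 0.002q = 52.2 + 0.2q → q* = 328.7129, p* = 117.9426.
At q = 84: demand price = 118.6 − 0.002·84 = 118.432; supply price = 52.2 + 0.2·84 = 69.
Δq = 328.7129 − 84 = 244.7129; wedge = 118.432 − 69 = 49.432.
Welfare loss = ½ × 244.7129 × 49.432 = 6048.32.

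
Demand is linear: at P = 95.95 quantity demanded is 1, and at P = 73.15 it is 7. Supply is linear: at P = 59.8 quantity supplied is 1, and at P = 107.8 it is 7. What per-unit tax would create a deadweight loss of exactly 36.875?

Demand slope = (73.15 − 95.95)/(7 − 1) = −3.8, so P = 99.75 − 3.8Q.
Supply slope = (107.8 − 59.8)/(7 − 1) = 8, so P = 51.8 + 8Q.
Competitive equilibrium: 99.75 − 3.8Q = 51.8 + 8Q → Q* = 4.0636, P* = 84.3085.
A tax t gives ΔQ = t/11.8 and wedge t, so DWL = t²/23.6.
t²/23.6 = 36.875 → t² = 870.25 → t = 29.5.

29.5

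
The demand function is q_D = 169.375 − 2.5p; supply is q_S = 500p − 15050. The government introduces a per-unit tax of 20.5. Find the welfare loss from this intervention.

522.70

In inverse form: demand p = 67.75 − 0.4q, supply p = 30.1 + 0.002q.
Competitive equilibrium: 67.75 − 0.4q = 30.1 + 0.002q → q* = 93.6567, p* = 30.2873.
With the tax, the buyer price exceeds the seller price by 20.5: (67.75 − 0.4q) − (30.1 + 0.002q) = 20.5 → q' = 42.6617.
Δq = 93.6567 − 42.6617 = 50.995; the wedge equals the tax, 20.5.
Welfare loss = ½ × 50.995 × 20.5 = 522.70.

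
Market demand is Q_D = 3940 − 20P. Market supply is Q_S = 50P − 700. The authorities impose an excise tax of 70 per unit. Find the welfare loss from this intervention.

In inverse form: demand P = 197 − 0.05Q, supply P = 14 + 0.02Q.
Competitive equilibrium: 197 − 0.05Q = 14 + 0.02Q → Q* = 2614.2857, P* = 66.2857.
With the tax, the buyer price exceeds the seller price by 70: (197 − 0.05Q) − (14 + 0.02Q) = 70 → Q' = 1614.2857.
ΔQ = 2614.2857 − 1614.2857 = 1000; the wedge equals the tax, 70.
Welfare loss = ½ × 1000 × 70 = 35000.

35000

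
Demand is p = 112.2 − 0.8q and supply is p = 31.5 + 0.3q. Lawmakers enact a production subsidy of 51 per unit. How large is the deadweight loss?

Competitive equilibrium: 112.2 − 0.8q = 31.5 + 0.3q → q* = 73.3636, p* = 53.5091.
The subsidy lowers effective supply by 51: p = 0.3q − 19.5.
New quantity: 112.2 − 0.8q = 0.3q − 19.5 → q' = 119.7273.
Overproduction Δq = 119.7273 − 73.3636 = 46.3637; wedge = subsidy = 51.
Welfare loss = ½ × 46.3637 × 51 = 1182.27.

1182.27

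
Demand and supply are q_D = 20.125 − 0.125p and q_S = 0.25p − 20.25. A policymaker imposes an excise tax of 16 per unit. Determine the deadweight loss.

10.67

In inverse form: demand p = 161 − 8q, supply p = 81 + 4q.
Competitive equilibrium: 161 − 8q = 81 + 4q → q* = 6.6667, p* = 107.6667.
With the tax, the buyer price exceeds the seller price by 16: (161 − 8q) − (81 + 4q) = 16 → q' = 5.3333.
Δq = 6.6667 − 5.3333 = 1.3334; the wedge equals the tax, 16.
Deadweight loss = ½ × 1.3334 × 16 = 10.67.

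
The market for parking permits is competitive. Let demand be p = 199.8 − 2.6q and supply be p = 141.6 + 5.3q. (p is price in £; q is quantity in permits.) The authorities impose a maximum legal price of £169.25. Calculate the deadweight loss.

Competitive equilibrium: 199.8 − 2.6q = 141.6 + 5.3q → q* = 7.3671, p* = 180.6456.
At the ceiling p = 169.25, quantity supplied = (169.25 − 141.6)/5.3 = 5.217.
Willingness to pay at q' = 5.217: 199.8 − 2.6·5.217 = 186.2358.
Δq = 7.3671 − 5.217 = 2.1501; wedge = 186.2358 − 169.25 = 16.9858.
Welfare loss = ½ × 2.1501 × 16.9858 = £18.26.

£18.26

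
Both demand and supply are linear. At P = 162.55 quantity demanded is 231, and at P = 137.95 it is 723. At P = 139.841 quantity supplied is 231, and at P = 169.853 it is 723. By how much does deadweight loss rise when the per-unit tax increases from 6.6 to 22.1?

Demand slope = (137.95 − 162.55)/(723 − 231) = −0.05, so P = 174.1 − 0.05Q.
Supply slope = (169.853 − 139.841)/(723 − 231) = 0.061, so P = 125.75 + 0.061Q.
Competitive equilibrium: 174.1 − 0.05Q = 125.75 + 0.061Q → Q* = 435.5856, P* = 152.3207.
For a per-unit tax t: ΔQ = t/0.111, so DWL = ½·t·(t/0.111) = t²/0.222.
At t = 6.6: DWL = 196.216. At t = 22.1: DWL = 2200.045.
Increase = 2200.045 − 196.216 = 2003.83.

2003.83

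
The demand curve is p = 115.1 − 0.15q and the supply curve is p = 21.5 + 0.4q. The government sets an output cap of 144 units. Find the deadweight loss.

Competitive equilibrium: 115.1 − 0.15q = 21.5 + 0.4q → q* = 170.1818, p* = 89.5727.
At q = 144: demand price = 115.1 − 0.15·144 = 93.5; supply price = 21.5 + 0.4·144 = 79.1.
Δq = 170.1818 − 144 = 26.1818; wedge = 93.5 − 79.1 = 14.4.
Deadweight loss = ½ × 26.1818 × 14.4 = 188.51.

188.51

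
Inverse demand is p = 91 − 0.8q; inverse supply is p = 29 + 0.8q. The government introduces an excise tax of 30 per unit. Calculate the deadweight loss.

Competitive equilibrium: 91 − 0.8q = 29 + 0.8q → q* = 38.75, p* = 60.
With the tax, the buyer price exceeds the seller price by 30: (91 − 0.8q) − (29 + 0.8q) = 30 → q' = 20.
Δq = 38.75 − 20 = 18.75; the wedge equals the tax, 30.
DWL = ½ × 18.75 × 30 = 281.25.

281.25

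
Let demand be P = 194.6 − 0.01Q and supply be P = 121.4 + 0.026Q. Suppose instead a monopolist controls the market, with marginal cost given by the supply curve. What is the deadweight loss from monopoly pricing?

3517.01

Competitive equilibrium: 194.6 − 0.01Q = 121.4 + 0.026Q → Q* = 2033.33333, P* = 174.26667.
Marginal revenue: MR = 194.6 − 0.02Q. Set MR = MC: 194.6 − 0.02Q = 121.4 + 0.026Q → Q_m = 1591.30435.
Price P_m = 194.6 − 0.01·1591.30435 = 178.68696; MC(Q_m) = 121.4 + 0.026·1591.30435 = 162.77391.
Competitive Q* = 2033.33333, so ΔQ = 442.02898; wedge = 178.68696 − 162.77391 = 15.91305.
Deadweight loss = ½ × 442.02898 × 15.91305 = 3517.01.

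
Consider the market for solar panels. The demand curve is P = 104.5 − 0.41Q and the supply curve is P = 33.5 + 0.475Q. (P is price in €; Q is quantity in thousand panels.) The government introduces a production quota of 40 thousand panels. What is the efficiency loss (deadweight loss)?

€716.02 thousand

Competitive equilibrium: 104.5 − 0.41Q = 33.5 + 0.475Q → Q* = 80.226, P* = 71.6073.
At Q = 40: demand price = 104.5 − 0.41·40 = 88.1; supply price = 33.5 + 0.475·40 = 52.5.
ΔQ = 80.226 − 40 = 40.226; wedge = 88.1 − 52.5 = 35.6.
Welfare loss = ½ × 40.226 × 35.6 = €716.02 thousand.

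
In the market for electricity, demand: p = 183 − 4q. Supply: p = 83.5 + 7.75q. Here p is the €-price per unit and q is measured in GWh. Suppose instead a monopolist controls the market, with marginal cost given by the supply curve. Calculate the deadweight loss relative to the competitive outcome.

€27.17

Competitive equilibrium: 183 − 4q = 83.5 + 7.75q → q* = 8.4681, p* = 149.1277.
Marginal revenue: MR = 183 − 8q. Set MR = MC: 183 − 8q = 83.5 + 7.75q → q_m = 6.3175.
Price p_m = 183 − 4·6.3175 = 157.73; MC(q_m) = 83.5 + 7.75·6.3175 = 132.4606.
Competitive q* = 8.4681, so Δq = 2.1506; wedge = 157.73 − 132.4606 = 25.2694.
DWL = ½ × 2.1506 × 25.2694 = €27.17.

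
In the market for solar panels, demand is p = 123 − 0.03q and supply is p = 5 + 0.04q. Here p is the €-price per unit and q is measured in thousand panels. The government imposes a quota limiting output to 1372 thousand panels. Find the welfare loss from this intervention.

€3444.58 thousand

Competitive equilibrium: 123 − 0.03q = 5 + 0.04q → q* = 1685.7143, p* = 72.4286.
At q = 1372: demand price = 123 − 0.03·1372 = 81.84; supply price = 5 + 0.04·1372 = 59.88.
Δq = 1685.7143 − 1372 = 313.7143; wedge = 81.84 − 59.88 = 21.96.
Welfare loss = ½ × 313.7143 × 21.96 = €3444.58 thousand.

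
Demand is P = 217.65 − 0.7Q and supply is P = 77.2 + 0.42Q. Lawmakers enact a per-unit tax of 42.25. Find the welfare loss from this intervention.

Competitive equilibrium: 217.65 − 0.7Q = 77.2 + 0.42Q → Q* = 125.4018, P* = 129.8688.
With the tax, the buyer price exceeds the seller price by 42.25: (217.65 − 0.7Q) − (77.2 + 0.42Q) = 42.25 → Q' = 87.6786.
ΔQ = 125.4018 − 87.6786 = 37.7232; the wedge equals the tax, 42.25.
DWL = ½ × 37.7232 × 42.25 = 796.90.

796.90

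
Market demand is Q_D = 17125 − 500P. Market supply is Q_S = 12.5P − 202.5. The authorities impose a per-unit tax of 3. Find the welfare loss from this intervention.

In inverse form: demand P = 34.25 − 0.002Q, supply P = 16.2 + 0.08Q.
Competitive equilibrium: 34.25 − 0.002Q = 16.2 + 0.08Q → Q* = 220.122, P* = 33.8098.
With the tax, the buyer price exceeds the seller price by 3: (34.25 − 0.002Q) − (16.2 + 0.08Q) = 3 → Q' = 183.5366.
ΔQ = 220.122 − 183.5366 = 36.5854; the wedge equals the tax, 3.
The triangle = ½ × 36.5854 × 3 = 54.88.

54.88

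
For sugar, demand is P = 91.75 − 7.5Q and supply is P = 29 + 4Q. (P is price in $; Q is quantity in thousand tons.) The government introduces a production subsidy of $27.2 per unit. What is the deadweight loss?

Competitive equilibrium: 91.75 − 7.5Q = 29 + 4Q → Q* = 5.4565, P* = 50.8261.
The subsidy lowers effective supply by 27.2: P = 1.8 + 4Q.
New quantity: 91.75 − 7.5Q = 1.8 + 4Q → Q' = 7.8217.
Overproduction ΔQ = 7.8217 − 5.4565 = 2.3652; wedge = subsidy = 27.2.
Deadweight loss = ½ × 2.3652 × 27.2 = $32.17 thousand.

$32.17 thousand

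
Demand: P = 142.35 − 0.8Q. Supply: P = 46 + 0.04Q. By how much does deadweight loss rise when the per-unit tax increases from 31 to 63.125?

Competitive equilibrium: 142.35 − 0.8Q = 46 + 0.04Q → Q* = 114.7024, P* = 50.5881.
For a per-unit tax t: ΔQ = t/0.84, so DWL = ½·t·(t/0.84) = t²/1.68.
At t = 31: DWL = 572.024. At t = 63.125: DWL = 2371.884.
Increase = 2371.884 − 572.024 = 1799.86.

1799.86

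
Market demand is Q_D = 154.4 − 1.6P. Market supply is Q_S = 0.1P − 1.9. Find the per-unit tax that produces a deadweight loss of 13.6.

17

In inverse form: demand P = 96.5 − 0.625Q, supply P = 19 + 10Q.
Competitive equilibrium: 96.5 − 0.625Q = 19 + 10Q → Q* = 7.2941, P* = 91.9412.
A tax t gives ΔQ = t/10.625 and wedge t, so DWL = t²/21.25.
t²/21.25 = 13.6 → t² = 289 → t = 17.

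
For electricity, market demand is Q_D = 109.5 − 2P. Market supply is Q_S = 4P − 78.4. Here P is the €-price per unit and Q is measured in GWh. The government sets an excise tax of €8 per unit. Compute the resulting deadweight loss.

In inverse form: demand P = 54.75 − 0.5Q, supply P = 19.6 + 0.25Q.
Competitive equilibrium: 54.75 − 0.5Q = 19.6 + 0.25Q → Q* = 46.8667, P* = 31.3167.
With the tax, the buyer price exceeds the seller price by 8: (54.75 − 0.5Q) − (19.6 + 0.25Q) = 8 → Q' = 36.2.
ΔQ = 46.8667 − 36.2 = 10.6667; the wedge equals the tax, 8.
Deadweight loss = ½ × 10.6667 × 8 = €42.67.

€42.67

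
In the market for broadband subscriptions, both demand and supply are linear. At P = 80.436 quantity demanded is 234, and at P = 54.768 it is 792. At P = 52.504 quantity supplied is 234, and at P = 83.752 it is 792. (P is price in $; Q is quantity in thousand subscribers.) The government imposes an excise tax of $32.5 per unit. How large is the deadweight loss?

Demand slope = (54.768 − 80.436)/(792 − 234) = −0.046, so P = 91.2 − 0.046Q.
Supply slope = (83.752 − 52.504)/(792 − 234) = 0.056, so P = 39.4 + 0.056Q.
Competitive equilibrium: 91.2 − 0.046Q = 39.4 + 0.056Q → Q* = 507.8431, P* = 67.8392.
With the tax, the buyer price exceeds the seller price by 32.5: (91.2 − 0.046Q) − (39.4 + 0.056Q) = 32.5 → Q' = 189.2157.
ΔQ = 507.8431 − 189.2157 = 318.6274; the wedge equals the tax, 32.5.
Welfare loss = ½ × 318.6274 × 32.5 = $5177.70 thousand.

$5177.70 thousand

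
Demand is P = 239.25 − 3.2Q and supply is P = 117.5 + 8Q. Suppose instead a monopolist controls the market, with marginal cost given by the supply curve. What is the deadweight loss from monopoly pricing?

32.68

Competitive equilibrium: 239.25 − 3.2Q = 117.5 + 8Q → Q* = 10.8705, P* = 204.4643.
Marginal revenue: MR = 239.25 − 6.4Q. Set MR = MC: 239.25 − 6.4Q = 117.5 + 8Q → Q_m = 8.4549.
Price P_m = 239.25 − 3.2·8.4549 = 212.1943; MC(Q_m) = 117.5 + 8·8.4549 = 185.1392.
Competitive Q* = 10.8705, so ΔQ = 2.4156; wedge = 212.1943 − 185.1392 = 27.0551.
DWL = ½ × 2.4156 × 27.0551 = 32.68.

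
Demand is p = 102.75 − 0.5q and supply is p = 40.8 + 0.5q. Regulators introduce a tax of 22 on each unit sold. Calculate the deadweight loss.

Competitive equilibrium: 102.75 − 0.5q = 40.8 + 0.5q → q* = 61.95, p* = 71.775.
With the tax, the buyer price exceeds the seller price by 22: (102.75 − 0.5q) − (40.8 + 0.5q) = 22 → q' = 39.95.
Δq = 61.95 − 39.95 = 22; the wedge equals the tax, 22.
Welfare loss = ½ × 22 × 22 = 242.

242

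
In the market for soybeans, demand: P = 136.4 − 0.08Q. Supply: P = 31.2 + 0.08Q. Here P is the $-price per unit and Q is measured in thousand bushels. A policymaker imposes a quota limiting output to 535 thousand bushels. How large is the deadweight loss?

$1200.50 thousand

Competitive equilibrium: 136.4 − 0.08Q = 31.2 + 0.08Q → Q* = 657.5, P* = 83.8.
At Q = 535: demand price = 136.4 − 0.08·535 = 93.6; supply price = 31.2 + 0.08·535 = 74.
ΔQ = 657.5 − 535 = 122.5; wedge = 93.6 − 74 = 19.6.
DWL = ½ × 122.5 × 19.6 = $1200.50 thousand.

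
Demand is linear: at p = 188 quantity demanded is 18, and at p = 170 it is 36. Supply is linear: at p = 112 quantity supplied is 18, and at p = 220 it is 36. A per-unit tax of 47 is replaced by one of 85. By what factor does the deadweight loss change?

3.271

Demand slope = (170 − 188)/(36 − 18) = −1, so p = 206 − q.
Supply slope = (220 − 112)/(36 − 18) = 6, so p = 4 + 6q.
Competitive equilibrium: 206 − q = 4 + 6q → q* = 28.8571, p* = 177.1429.
For a per-unit tax t: Δq = t/7, so DWL = ½·t·(t/7) = t²/14.
At t = 47: DWL = 157.786. At t = 85: DWL = 516.071.
Ratio = (85/47)² = 3.271.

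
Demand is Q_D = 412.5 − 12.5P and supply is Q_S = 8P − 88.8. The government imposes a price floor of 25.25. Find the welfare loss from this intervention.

In inverse form: demand P = 33 − 0.08Q, supply P = 11.1 + 0.125Q.
Competitive equilibrium: 33 − 0.08Q = 11.1 + 0.125Q → Q* = 106.8293, P* = 24.4537.
At the floor P = 25.25, quantity demanded = (33 − 25.25)/0.08 = 96.875.
Sellers' marginal cost at Q' = 96.875: 11.1 + 0.125·96.875 = 23.2094.
ΔQ = 106.8293 − 96.875 = 9.9543; wedge = 25.25 − 23.2094 = 2.0406.
Welfare loss = ½ × 9.9543 × 2.0406 = 10.16.

10.16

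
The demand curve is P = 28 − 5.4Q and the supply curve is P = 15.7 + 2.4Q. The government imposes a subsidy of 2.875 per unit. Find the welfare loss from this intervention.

0.53

Competitive equilibrium: 28 − 5.4Q = 15.7 + 2.4Q → Q* = 1.5769, P* = 19.4846.
The subsidy lowers effective supply by 2.875: P = 12.825 + 2.4Q.
New quantity: 28 − 5.4Q = 12.825 + 2.4Q → Q' = 1.9455.
Overproduction ΔQ = 1.9455 − 1.5769 = 0.3686; wedge = subsidy = 2.875.
Deadweight loss = ½ × 0.3686 × 2.875 = 0.53.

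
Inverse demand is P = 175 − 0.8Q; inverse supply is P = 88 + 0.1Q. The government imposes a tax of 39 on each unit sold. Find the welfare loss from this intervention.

845

Competitive equilibrium: 175 − 0.8Q = 88 + 0.1Q → Q* = 96.6667, P* = 97.6667.
With the tax, the buyer price exceeds the seller price by 39: (175 − 0.8Q) − (88 + 0.1Q) = 39 → Q' = 53.3333.
ΔQ = 96.6667 − 53.3333 = 43.3334; the wedge equals the tax, 39.
The triangle = ½ × 43.3334 × 39 = 845.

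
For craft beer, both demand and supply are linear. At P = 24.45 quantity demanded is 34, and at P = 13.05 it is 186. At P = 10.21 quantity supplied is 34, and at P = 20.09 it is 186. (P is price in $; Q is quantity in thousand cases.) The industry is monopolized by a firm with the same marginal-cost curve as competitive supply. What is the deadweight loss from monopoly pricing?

$156.89 thousand

Demand slope = (13.05 − 24.45)/(186 − 34) = −0.075, so P = 27 − 0.075Q.
Supply slope = (20.09 − 10.21)/(186 − 34) = 0.065, so P = 8 + 0.065Q.
Competitive equilibrium: 27 − 0.075Q = 8 + 0.065Q → Q* = 135.7143, P* = 16.8214.
Marginal revenue: MR = 27 − 0.15Q. Set MR = MC: 27 − 0.15Q = 8 + 0.065Q → Q_m = 88.3721.
Price P_m = 27 − 0.075·88.3721 = 20.3721; MC(Q_m) = 8 + 0.065·88.3721 = 13.7442.
Competitive Q* = 135.7143, so ΔQ = 47.3422; wedge = 20.3721 − 13.7442 = 6.6279.
Deadweight loss = ½ × 47.3422 × 6.6279 = $156.89 thousand.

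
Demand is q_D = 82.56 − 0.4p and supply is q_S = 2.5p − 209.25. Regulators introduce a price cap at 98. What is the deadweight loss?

62.41

In inverse form: demand p = 206.4 − 2.5q, supply p = 83.7 + 0.4q.
Competitive equilibrium: 206.4 − 2.5q = 83.7 + 0.4q → q* = 42.31034, p* = 100.62414.
At the ceiling p = 98, quantity supplied = (98 − 83.7)/0.4 = 35.75.
Willingness to pay at q' = 35.75: 206.4 − 2.5·35.75 = 117.025.
Δq = 42.31034 − 35.75 = 6.56034; wedge = 117.025 − 98 = 19.025.
Welfare loss = ½ × 6.56034 × 19.025 = 62.41.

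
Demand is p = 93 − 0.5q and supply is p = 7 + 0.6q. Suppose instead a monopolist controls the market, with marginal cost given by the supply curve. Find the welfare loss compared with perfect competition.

328.30

Competitive equilibrium: 93 − 0.5q = 7 + 0.6q → q* = 78.1818, p* = 53.9091.
Marginal revenue: MR = 93 − q. Set MR = MC: 93 − q = 7 + 0.6q → q_m = 53.75.
Price p_m = 93 − 0.5·53.75 = 66.125; MC(q_m) = 7 + 0.6·53.75 = 39.25.
Competitive q* = 78.1818, so Δq = 24.4318; wedge = 66.125 − 39.25 = 26.875.
DWL = ½ × 24.4318 × 26.875 = 328.30.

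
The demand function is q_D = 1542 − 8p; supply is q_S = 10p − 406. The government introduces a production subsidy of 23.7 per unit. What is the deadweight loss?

1248.20

In inverse form: demand p = 192.75 − 0.125q, supply p = 40.6 + 0.1q.
Competitive equilibrium: 192.75 − 0.125q = 40.6 + 0.1q → q* = 676.2222, p* = 108.2222.
The subsidy lowers effective supply by 23.7: p = 16.9 + 0.1q.
New quantity: 192.75 − 0.125q = 16.9 + 0.1q → q' = 781.5556.
Overproduction Δq = 781.5556 − 676.2222 = 105.3334; wedge = subsidy = 23.7.
Welfare loss = ½ × 105.3334 × 23.7 = 1248.20.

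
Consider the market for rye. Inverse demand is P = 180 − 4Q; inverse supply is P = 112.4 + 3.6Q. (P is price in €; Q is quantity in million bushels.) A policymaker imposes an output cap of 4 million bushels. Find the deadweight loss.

€91.04 million

Competitive equilibrium: 180 − 4Q = 112.4 + 3.6Q → Q* = 8.8947, P* = 144.4211.
At Q = 4: demand price = 180 − 4·4 = 164; supply price = 112.4 + 3.6·4 = 126.8.
ΔQ = 8.8947 − 4 = 4.8947; wedge = 164 − 126.8 = 37.2.
Deadweight loss = ½ × 4.8947 × 37.2 = €91.04 million.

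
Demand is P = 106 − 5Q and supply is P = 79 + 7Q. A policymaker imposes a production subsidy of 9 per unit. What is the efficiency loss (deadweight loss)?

Competitive equilibrium: 106 − 5Q = 79 + 7Q → Q* = 2.25, P* = 94.75.
The subsidy lowers effective supply by 9: P = 70 + 7Q.
New quantity: 106 − 5Q = 70 + 7Q → Q' = 3.
Overproduction ΔQ = 3 − 2.25 = 0.75; wedge = subsidy = 9.
The triangle = ½ × 0.75 × 9 = 3.375.

3.375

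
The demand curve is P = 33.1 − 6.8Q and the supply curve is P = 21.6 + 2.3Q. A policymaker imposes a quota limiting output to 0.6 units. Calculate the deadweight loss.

Competitive equilibrium: 33.1 − 6.8Q = 21.6 + 2.3Q → Q* = 1.2637, P* = 24.5066.
At Q = 0.6: demand price = 33.1 − 6.8·0.6 = 29.02; supply price = 21.6 + 2.3·0.6 = 22.98.
ΔQ = 1.2637 − 0.6 = 0.6637; wedge = 29.02 − 22.98 = 6.04.
The triangle = ½ × 0.6637 × 6.04 = 2.

2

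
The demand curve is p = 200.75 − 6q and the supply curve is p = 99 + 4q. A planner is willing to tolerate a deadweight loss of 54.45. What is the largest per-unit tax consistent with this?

33

Competitive equilibrium: 200.75 − 6q = 99 + 4q → q* = 10.175, p* = 139.7.
A tax t gives Δq = t/10 and wedge t, so DWL = t²/20.
t²/20 = 54.45 → t² = 1089 → t = 33.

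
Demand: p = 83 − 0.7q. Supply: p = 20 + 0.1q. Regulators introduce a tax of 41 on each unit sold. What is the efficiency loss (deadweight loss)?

Competitive equilibrium: 83 − 0.7q = 20 + 0.1q → q* = 78.75, p* = 27.875.
With the tax, the buyer price exceeds the seller price by 41: (83 − 0.7q) − (20 + 0.1q) = 41 → q' = 27.5.
Δq = 78.75 − 27.5 = 51.25; the wedge equals the tax, 41.
The triangle = ½ × 51.25 × 41 = 1050.625.

1050.625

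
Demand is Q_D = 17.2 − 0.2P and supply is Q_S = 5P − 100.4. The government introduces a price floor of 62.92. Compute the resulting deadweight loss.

168.94

In inverse form: demand P = 86 − 5Q, supply P = 20.08 + 0.2Q.
Competitive equilibrium: 86 − 5Q = 20.08 + 0.2Q → Q* = 12.6769, P* = 22.6154.
At the floor P = 62.92, quantity demanded = (86 − 62.92)/5 = 4.616.
Sellers' marginal cost at Q' = 4.616: 20.08 + 0.2·4.616 = 21.0032.
ΔQ = 12.6769 − 4.616 = 8.0609; wedge = 62.92 − 21.0032 = 41.9168.
DWL = ½ × 8.0609 × 41.9168 = 168.94.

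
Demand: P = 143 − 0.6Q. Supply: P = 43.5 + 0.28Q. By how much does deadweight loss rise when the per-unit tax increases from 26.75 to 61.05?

Competitive equilibrium: 143 − 0.6Q = 43.5 + 0.28Q → Q* = 113.0682, P* = 75.1591.
For a per-unit tax t: ΔQ = t/0.88, so DWL = ½·t·(t/0.88) = t²/1.76.
At t = 26.75: DWL = 406.57. At t = 61.05: DWL = 2117.672.
Increase = 2117.672 − 406.57 = 1711.10.

1711.10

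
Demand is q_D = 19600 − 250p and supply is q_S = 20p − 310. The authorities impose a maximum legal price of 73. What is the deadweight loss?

In inverse form: demand p = 78.4 − 0.004q, supply p = 15.5 + 0.05q.
Competitive equilibrium: 78.4 − 0.004q = 15.5 + 0.05q → q* = 1164.8148, p* = 73.7407.
At the ceiling p = 73, quantity supplied = (73 − 15.5)/0.05 = 1150.
Willingness to pay at q' = 1150: 78.4 − 0.004·1150 = 73.8.
Δq = 1164.8148 − 1150 = 14.8148; wedge = 73.8 − 73 = 0.8.
Welfare loss = ½ × 14.8148 × 0.8 = 5.93.

5.93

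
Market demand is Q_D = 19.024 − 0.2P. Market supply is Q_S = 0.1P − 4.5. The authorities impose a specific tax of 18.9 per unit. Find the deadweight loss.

11.907

In inverse form: demand P = 95.12 − 5Q, supply P = 45 + 10Q.
Competitive equilibrium: 95.12 − 5Q = 45 + 10Q → Q* = 3.3413, P* = 78.4133.
With the tax, the buyer price exceeds the seller price by 18.9: (95.12 − 5Q) − (45 + 10Q) = 18.9 → Q' = 2.0813.
ΔQ = 3.3413 − 2.0813 = 1.26; the wedge equals the tax, 18.9.
DWL = ½ × 1.26 × 18.9 = 11.907.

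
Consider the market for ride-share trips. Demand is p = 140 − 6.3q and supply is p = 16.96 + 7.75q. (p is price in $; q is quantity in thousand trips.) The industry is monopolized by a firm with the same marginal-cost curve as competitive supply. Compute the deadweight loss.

$51.63 thousand

Competitive equilibrium: 140 − 6.3q = 16.96 + 7.75q → q* = 8.7573, p* = 84.829.
Marginal revenue: MR = 140 − 12.6q. Set MR = MC: 140 − 12.6q = 16.96 + 7.75q → q_m = 6.0462.
Price p_m = 140 − 6.3·6.0462 = 101.9089; MC(q_m) = 16.96 + 7.75·6.0462 = 63.8181.
Competitive q* = 8.7573, so Δq = 2.7111; wedge = 101.9089 − 63.8181 = 38.0908.
The triangle = ½ × 2.7111 × 38.0908 = $51.63 thousand.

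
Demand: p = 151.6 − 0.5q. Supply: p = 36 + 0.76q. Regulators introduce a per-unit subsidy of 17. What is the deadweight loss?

114.68

Competitive equilibrium: 151.6 − 0.5q = 36 + 0.76q → q* = 91.746, p* = 105.727.
The subsidy lowers effective supply by 17: p = 19 + 0.76q.
New quantity: 151.6 − 0.5q = 19 + 0.76q → q' = 105.2381.
Overproduction Δq = 105.2381 − 91.746 = 13.4921; wedge = subsidy = 17.
DWL = ½ × 13.4921 × 17 = 114.68.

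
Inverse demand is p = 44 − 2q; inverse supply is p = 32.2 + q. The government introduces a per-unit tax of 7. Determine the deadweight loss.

Competitive equilibrium: 44 − 2q = 32.2 + q → q* = 3.9333, p* = 36.1333.
With the tax, the buyer price exceeds the seller price by 7: (44 − 2q) − (32.2 + q) = 7 → q' = 1.6.
Δq = 3.9333 − 1.6 = 2.3333; the wedge equals the tax, 7.
DWL = ½ × 2.3333 × 7 = 8.17.

8.17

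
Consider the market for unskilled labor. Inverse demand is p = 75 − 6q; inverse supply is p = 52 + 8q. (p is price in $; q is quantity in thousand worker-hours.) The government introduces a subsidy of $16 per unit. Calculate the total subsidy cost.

Competitive equilibrium: 75 − 6q = 52 + 8q → q* = 1.6429, p* = 65.1429.
The subsidy lowers effective supply by 16: p = 36 + 8q.
New quantity: 75 − 6q = 36 + 8q → q' = 2.7857.
Total subsidy cost = 16 × 2.7857 = $44.57 thousand.

$44.57 thousand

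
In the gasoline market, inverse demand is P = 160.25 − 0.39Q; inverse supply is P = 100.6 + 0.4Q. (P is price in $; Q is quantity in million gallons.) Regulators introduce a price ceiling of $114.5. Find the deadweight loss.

Competitive equilibrium: 160.25 − 0.39Q = 100.6 + 0.4Q → Q* = 75.5063, P* = 130.8025.
At the ceiling P = 114.5, quantity supplied = (114.5 − 100.6)/0.4 = 34.75.
Willingness to pay at Q' = 34.75: 160.25 − 0.39·34.75 = 146.6975.
ΔQ = 75.5063 − 34.75 = 40.7563; wedge = 146.6975 − 114.5 = 32.1975.
Deadweight loss = ½ × 40.7563 × 32.1975 = $656.13 million.

$656.13 million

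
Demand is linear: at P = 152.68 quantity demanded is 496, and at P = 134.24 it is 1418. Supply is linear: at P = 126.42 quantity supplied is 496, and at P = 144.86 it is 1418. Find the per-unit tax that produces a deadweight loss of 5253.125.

20.5

Demand slope = (134.24 − 152.68)/(1418 − 496) = −0.02, so P = 162.6 − 0.02Q.
Supply slope = (144.86 − 126.42)/(1418 − 496) = 0.02, so P = 116.5 + 0.02Q.
Competitive equilibrium: 162.6 − 0.02Q = 116.5 + 0.02Q → Q* = 1152.5, P* = 139.55.
A tax t gives ΔQ = t/0.04 and wedge t, so DWL = t²/0.08.
t²/0.08 = 5253.125 → t² = 420.25 → t = 20.5.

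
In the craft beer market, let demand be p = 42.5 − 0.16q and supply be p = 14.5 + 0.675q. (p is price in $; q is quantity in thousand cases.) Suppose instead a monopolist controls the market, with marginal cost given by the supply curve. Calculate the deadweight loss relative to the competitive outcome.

$12.14 thousand

Competitive equilibrium: 42.5 − 0.16q = 14.5 + 0.675q → q* = 33.5329, p* = 37.1347.
Marginal revenue: MR = 42.5 − 0.32q. Set MR = MC: 42.5 − 0.32q = 14.5 + 0.675q → q_m = 28.1407.
Price p_m = 42.5 − 0.16·28.1407 = 37.9975; MC(q_m) = 14.5 + 0.675·28.1407 = 33.495.
Competitive q* = 33.5329, so Δq = 5.3922; wedge = 37.9975 − 33.495 = 4.5025.
The triangle = ½ × 5.3922 × 4.5025 = $12.14 thousand.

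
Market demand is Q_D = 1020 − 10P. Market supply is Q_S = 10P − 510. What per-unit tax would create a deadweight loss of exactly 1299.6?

22.8

In inverse form: demand P = 102 − 0.1Q, supply P = 51 + 0.1Q.
Competitive equilibrium: 102 − 0.1Q = 51 + 0.1Q → Q* = 255, P* = 76.5.
A tax t gives ΔQ = t/0.2 and wedge t, so DWL = t²/0.4.
t²/0.4 = 1299.6 → t² = 519.84 → t = 22.8.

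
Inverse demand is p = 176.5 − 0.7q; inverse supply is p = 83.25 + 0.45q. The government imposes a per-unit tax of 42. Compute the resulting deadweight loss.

766.96

Competitive equilibrium: 176.5 − 0.7q = 83.25 + 0.45q → q* = 81.087, p* = 119.7391.
With the tax, the buyer price exceeds the seller price by 42: (176.5 − 0.7q) − (83.25 + 0.45q) = 42 → q' = 44.5652.
Δq = 81.087 − 44.5652 = 36.5218; the wedge equals the tax, 42.
DWL = ½ × 36.5218 × 42 = 766.96.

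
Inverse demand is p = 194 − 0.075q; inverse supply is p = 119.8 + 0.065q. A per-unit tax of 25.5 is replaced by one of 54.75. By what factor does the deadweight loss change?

4.610

Competitive equilibrium: 194 − 0.075q = 119.8 + 0.065q → q* = 530, p* = 154.25.
For a per-unit tax t: Δq = t/0.14, so DWL = ½·t·(t/0.14) = t²/0.28.
At t = 25.5: DWL = 2322.321. At t = 54.75: DWL = 10705.580.
Ratio = (54.75/25.5)² = 4.610.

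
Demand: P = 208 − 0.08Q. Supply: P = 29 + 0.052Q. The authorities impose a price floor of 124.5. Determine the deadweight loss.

6437.50

Competitive equilibrium: 208 − 0.08Q = 29 + 0.052Q → Q* = 1356.0606, P* = 99.5152.
At the floor P = 124.5, quantity demanded = (208 − 124.5)/0.08 = 1043.75.
Sellers' marginal cost at Q' = 1043.75: 29 + 0.052·1043.75 = 83.275.
ΔQ = 1356.0606 − 1043.75 = 312.3106; wedge = 124.5 − 83.275 = 41.225.
Welfare loss = ½ × 312.3106 × 41.225 = 6437.50.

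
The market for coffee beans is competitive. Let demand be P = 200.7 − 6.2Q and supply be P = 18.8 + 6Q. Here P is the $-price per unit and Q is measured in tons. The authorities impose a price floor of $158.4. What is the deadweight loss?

$398.96

Competitive equilibrium: 200.7 − 6.2Q = 18.8 + 6Q → Q* = 14.9098, P* = 108.259.
At the floor P = 158.4, quantity demanded = (200.7 − 158.4)/6.2 = 6.8226.
Sellers' marginal cost at Q' = 6.8226: 18.8 + 6·6.8226 = 59.7356.
ΔQ = 14.9098 − 6.8226 = 8.0872; wedge = 158.4 − 59.7356 = 98.6644.
The triangle = ½ × 8.0872 × 98.6644 = $398.96.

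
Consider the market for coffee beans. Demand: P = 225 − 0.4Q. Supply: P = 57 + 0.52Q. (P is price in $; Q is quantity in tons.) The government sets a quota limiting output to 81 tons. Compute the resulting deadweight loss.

$4749.19

Competitive equilibrium: 225 − 0.4Q = 57 + 0.52Q → Q* = 182.6087, P* = 151.9565.
At Q = 81: demand price = 225 − 0.4·81 = 192.6; supply price = 57 + 0.52·81 = 99.12.
ΔQ = 182.6087 − 81 = 101.6087; wedge = 192.6 − 99.12 = 93.48.
Welfare loss = ½ × 101.6087 × 93.48 = $4749.19.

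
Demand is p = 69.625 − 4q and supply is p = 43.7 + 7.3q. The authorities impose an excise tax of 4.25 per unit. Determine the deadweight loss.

0.80

Competitive equilibrium: 69.625 − 4q = 43.7 + 7.3q → q* = 2.2942, p* = 60.448.
With the tax, the buyer price exceeds the seller price by 4.25: (69.625 − 4q) − (43.7 + 7.3q) = 4.25 → q' = 1.9181.
Δq = 2.2942 − 1.9181 = 0.3761; the wedge equals the tax, 4.25.
Deadweight loss = ½ × 0.3761 × 4.25 = 0.80.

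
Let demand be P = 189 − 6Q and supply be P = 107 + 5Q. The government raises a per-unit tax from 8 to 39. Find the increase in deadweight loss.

66.23

Competitive equilibrium: 189 − 6Q = 107 + 5Q → Q* = 7.4545, P* = 144.2727.
For a per-unit tax t: ΔQ = t/11, so DWL = ½·t·(t/11) = t²/22.
At t = 8: DWL = 2.909. At t = 39: DWL = 69.136.
Increase = 69.136 − 2.909 = 66.23.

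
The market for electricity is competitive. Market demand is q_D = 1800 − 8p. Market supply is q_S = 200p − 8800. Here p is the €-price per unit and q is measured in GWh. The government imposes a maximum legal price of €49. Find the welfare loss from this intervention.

In inverse form: demand p = 225 − 0.125q, supply p = 44 + 0.005q.
Competitive equilibrium: 225 − 0.125q = 44 + 0.005q → q* = 1392.3077, p* = 50.9615.
At the ceiling p = 49, quantity supplied = (49 − 44)/0.005 = 1000.
Willingness to pay at q' = 1000: 225 − 0.125·1000 = 100.
Δq = 1392.3077 − 1000 = 392.3077; wedge = 100 − 49 = 51.
Deadweight loss = ½ × 392.3077 × 51 = €10003.85.

€10003.85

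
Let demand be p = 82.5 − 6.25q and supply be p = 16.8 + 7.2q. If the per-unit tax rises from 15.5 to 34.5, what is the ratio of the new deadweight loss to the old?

4.954

Competitive equilibrium: 82.5 − 6.25q = 16.8 + 7.2q → q* = 4.8848, p* = 51.9703.
For a per-unit tax t: Δq = t/13.45, so DWL = ½·t·(t/13.45) = t²/26.9.
At t = 15.5: DWL = 8.931. At t = 34.5: DWL = 44.247.
Ratio = (34.5/15.5)² = 4.954.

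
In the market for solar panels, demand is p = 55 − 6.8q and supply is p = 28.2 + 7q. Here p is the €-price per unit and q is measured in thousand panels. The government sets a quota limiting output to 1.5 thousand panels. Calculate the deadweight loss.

Competitive equilibrium: 55 − 6.8q = 28.2 + 7q → q* = 1.942, p* = 41.7942.
At q = 1.5: demand price = 55 − 6.8·1.5 = 44.8; supply price = 28.2 + 7·1.5 = 38.7.
Δq = 1.942 − 1.5 = 0.442; wedge = 44.8 − 38.7 = 6.1.
The triangle = ½ × 0.442 × 6.1 = €1.35 thousand.

€1.35 thousand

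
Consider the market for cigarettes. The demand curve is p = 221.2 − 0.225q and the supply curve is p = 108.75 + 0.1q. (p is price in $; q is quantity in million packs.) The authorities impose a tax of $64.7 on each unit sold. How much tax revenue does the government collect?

$9505.92 million

Competitive equilibrium: 221.2 − 0.225q = 108.75 + 0.1q → q* = 346, p* = 143.35.
With the tax, the buyer price exceeds the seller price by 64.7: (221.2 − 0.225q) − (108.75 + 0.1q) = 64.7 → q' = 146.9231.
Tax revenue = 64.7 × 146.9231 = $9505.92 million.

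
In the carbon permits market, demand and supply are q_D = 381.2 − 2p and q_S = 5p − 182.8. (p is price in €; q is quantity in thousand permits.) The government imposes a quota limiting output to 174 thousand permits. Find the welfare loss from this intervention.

€742.44 thousand

In inverse form: demand p = 190.6 − 0.5q, supply p = 36.56 + 0.2q.
Competitive equilibrium: 190.6 − 0.5q = 36.56 + 0.2q → q* = 220.0571, p* = 80.5714.
At q = 174: demand price = 190.6 − 0.5·174 = 103.6; supply price = 36.56 + 0.2·174 = 71.36.
Δq = 220.0571 − 174 = 46.0571; wedge = 103.6 − 71.36 = 32.24.
Welfare loss = ½ × 46.0571 × 32.24 = €742.44 thousand.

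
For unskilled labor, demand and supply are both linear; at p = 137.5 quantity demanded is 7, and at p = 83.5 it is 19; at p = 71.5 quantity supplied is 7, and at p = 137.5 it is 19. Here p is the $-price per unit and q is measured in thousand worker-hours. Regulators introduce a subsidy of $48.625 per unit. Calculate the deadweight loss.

Demand slope = (83.5 − 137.5)/(19 − 7) = −4.5, so p = 169 − 4.5q.
Supply slope = (137.5 − 71.5)/(19 − 7) = 5.5, so p = 33 + 5.5q.
Competitive equilibrium: 169 − 4.5q = 33 + 5.5q → q* = 13.6, p* = 107.8.
The subsidy lowers effective supply by 48.625: p = 5.5q − 15.625.
New quantity: 169 − 4.5q = 5.5q − 15.625 → q' = 18.4625.
Overproduction Δq = 18.4625 − 13.6 = 4.8625; wedge = subsidy = 48.625.
Welfare loss = ½ × 4.8625 × 48.625 = $118.22 thousand.

$118.22 thousand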